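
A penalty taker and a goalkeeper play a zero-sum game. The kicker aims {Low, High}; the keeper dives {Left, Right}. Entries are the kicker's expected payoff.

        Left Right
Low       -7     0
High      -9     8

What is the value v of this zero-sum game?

-7

Row minima: Low → -7, High → -9; maximin = -7.
Column maxima: Left → -7, Right → 8; minimax = -7.
Since maximin = minimax = -7, there is a saddle point and the value is -7.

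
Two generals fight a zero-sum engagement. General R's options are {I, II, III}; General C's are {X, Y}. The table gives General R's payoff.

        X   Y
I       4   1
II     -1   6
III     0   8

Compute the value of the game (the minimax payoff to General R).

32/11

Row minima: I → 1, II → -1, III → 0; maximin = 1.
Column maxima: X → 4, Y → 8; minimax = 4.
1 ≠ 4, so there is no saddle point; optimal play is mixed.
II is strictly dominated by III, so General R never plays it.
On the remaining 2×2 (I, III vs X, Y):
Let General R play I with probability p. Expected payoff against X: 4p + 0(1−p) = 4p; against Y: 1p + 8(1−p) = −7p + 8.
Setting these equal: 4p = −7p + 8 ⇒ 11p = 8 ⇒ p = 8/11, and the value is (4)·(8/11) = 32/11.
For General C: with q = P(X), equating I's and III's payoffs gives 3q + 1 = −8q + 8 ⇒ q = 7/11.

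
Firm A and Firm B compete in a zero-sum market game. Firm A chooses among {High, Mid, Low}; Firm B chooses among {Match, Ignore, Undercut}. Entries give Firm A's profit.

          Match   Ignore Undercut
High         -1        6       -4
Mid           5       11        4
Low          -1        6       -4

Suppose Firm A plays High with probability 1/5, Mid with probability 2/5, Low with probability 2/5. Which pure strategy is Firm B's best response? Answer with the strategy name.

If Firm B plays Match, Firm A's expected payoff is (1/5)·(-1) + (2/5)·5 + (2/5)·(-1) = 7/5.
If Firm B plays Ignore, Firm A's expected payoff is (1/5)·6 + (2/5)·11 + (2/5)·6 = 8.
If Firm B plays Undercut, Firm A's expected payoff is (1/5)·(-4) + (2/5)·4 + (2/5)·(-4) = -4/5.
Firm B minimizes Firm A's payoff; the smallest is -4/5, so the best response is Undercut.

Undercut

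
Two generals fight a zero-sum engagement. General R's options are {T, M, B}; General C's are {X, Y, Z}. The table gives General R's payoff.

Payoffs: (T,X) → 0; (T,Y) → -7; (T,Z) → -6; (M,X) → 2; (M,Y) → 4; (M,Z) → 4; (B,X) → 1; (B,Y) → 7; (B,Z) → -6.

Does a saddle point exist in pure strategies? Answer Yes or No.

Row minima: T → -7, M → 2, B → -6; maximin = 2.
Column maxima: X → 2, Y → 7, Z → 4; minimax = 2.
maximin = minimax = 2, so a saddle point exists.

Yes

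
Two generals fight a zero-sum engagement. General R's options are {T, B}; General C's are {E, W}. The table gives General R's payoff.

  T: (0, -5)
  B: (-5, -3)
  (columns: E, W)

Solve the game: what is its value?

Row minima: T → -5, B → -5; maximin = -5.
Column maxima: E → 0, W → -3; minimax = -3.
-5 ≠ -3, so there is no saddle point; optimal play is mixed.
Let General R play T with probability p. Expected payoff against E: 0p + (-5)(1−p) = 5p − 5; against W: (-5)p + (-3)(1−p) = −2p − 3.
Setting these equal: 5p − 5 = −2p − 3 ⇒ 7p = 2 ⇒ p = 2/7, and the value is (5)·(2/7) − 5 = -25/7.
For General C: with q = P(E), equating T's and B's payoffs gives 5q − 5 = −2q − 3 ⇒ q = 2/7.

-25/7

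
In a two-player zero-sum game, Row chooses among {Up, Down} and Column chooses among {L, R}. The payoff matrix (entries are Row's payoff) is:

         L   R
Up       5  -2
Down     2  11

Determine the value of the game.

Row minima: Up → -2, Down → 2; maximin = 2.
Column maxima: L → 5, R → 11; minimax = 5.
2 ≠ 5, so there is no saddle point; optimal play is mixed.
Let Row play Up with probability p. Expected payoff against L: 5p + 2(1−p) = 3p + 2; against R: (-2)p + 11(1−p) = −13p + 11.
Setting these equal: 3p + 2 = −13p + 11 ⇒ 16p = 9 ⇒ p = 9/16, and the value is (3)·(9/16) + 2 = 59/16.
For Column: with q = P(L), equating Up's and Down's payoffs gives 7q − 2 = −9q + 11 ⇒ q = 13/16.

59/16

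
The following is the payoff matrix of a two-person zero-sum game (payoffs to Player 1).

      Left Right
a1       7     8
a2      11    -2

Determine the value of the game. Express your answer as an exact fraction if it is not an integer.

51/7

Row minima: a1 → 7, a2 → -2; maximin = 7.
Column maxima: Left → 11, Right → 8; minimax = 8.
7 ≠ 8, so there is no saddle point; optimal play is mixed.
Let Player 1 play a1 with probability p. Expected payoff against Left: 7p + 11(1−p) = −4p + 11; against Right: 8p + (-2)(1−p) = 10p − 2.
Setting these equal: −4p + 11 = 10p − 2 ⇒ −14p = -13 ⇒ p = 13/14, and the value is (-4)·(13/14) + 11 = 51/7.
For Player 2: with q = P(Left), equating a1's and a2's payoffs gives −q + 8 = 13q − 2 ⇒ q = 5/7.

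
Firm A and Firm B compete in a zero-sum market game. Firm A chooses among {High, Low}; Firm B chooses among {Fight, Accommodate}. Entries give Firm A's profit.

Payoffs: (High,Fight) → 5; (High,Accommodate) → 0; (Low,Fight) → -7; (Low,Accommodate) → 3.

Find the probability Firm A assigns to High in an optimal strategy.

2/3

Row minima: High → 0, Low → -7; maximin = 0.
Column maxima: Fight → 5, Accommodate → 3; minimax = 3.
0 ≠ 3, so there is no saddle point; optimal play is mixed.
Let Firm A play High with probability p. Expected payoff against Fight: 5p + (-7)(1−p) = 12p − 7; against Accommodate: 0p + 3(1−p) = −3p + 3.
Setting these equal: 12p − 7 = −3p + 3 ⇒ 15p = 10 ⇒ p = 2/3, and the value is (12)·(2/3) − 7 = 1.
For Firm B: with q = P(Fight), equating High's and Low's payoffs gives 5q = −10q + 3 ⇒ q = 1/5.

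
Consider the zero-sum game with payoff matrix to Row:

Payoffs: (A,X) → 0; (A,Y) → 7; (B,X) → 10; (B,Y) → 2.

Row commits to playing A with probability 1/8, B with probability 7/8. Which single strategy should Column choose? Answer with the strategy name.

Y

If Column plays X, Row's expected payoff is (1/8)·0 + (7/8)·10 = 35/4.
If Column plays Y, Row's expected payoff is (1/8)·7 + (7/8)·2 = 21/8.
Column minimizes Row's payoff; the smallest is 21/8, so the best response is Y.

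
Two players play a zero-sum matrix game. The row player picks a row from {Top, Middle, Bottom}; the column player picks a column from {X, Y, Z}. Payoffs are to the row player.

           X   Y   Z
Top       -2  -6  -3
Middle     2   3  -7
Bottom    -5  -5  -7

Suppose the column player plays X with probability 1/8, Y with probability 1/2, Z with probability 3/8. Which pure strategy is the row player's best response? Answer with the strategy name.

Expected payoff of Top: (1/8)·(-2) + (1/2)·(-6) + (3/8)·(-3) = -35/8.
Expected payoff of Middle: (1/8)·2 + (1/2)·3 + (3/8)·(-7) = -7/8.
Expected payoff of Bottom: (1/8)·(-5) + (1/2)·(-5) + (3/8)·(-7) = -23/4.
The largest is -7/8, so the row player's best response is Middle.

Middle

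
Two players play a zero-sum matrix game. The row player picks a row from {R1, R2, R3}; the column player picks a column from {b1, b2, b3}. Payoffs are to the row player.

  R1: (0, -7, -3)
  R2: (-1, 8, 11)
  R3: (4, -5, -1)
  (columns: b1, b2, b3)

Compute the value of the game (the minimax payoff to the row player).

3/2

Row minima: R1 → -7, R2 → -1, R3 → -5; maximin = -1.
Column maxima: b1 → 4, b2 → 8, b3 → 11; minimax = 4.
-1 ≠ 4, so there is no saddle point; optimal play is mixed.
R1 is strictly dominated by R3, so the row player never plays it.
b3 is strictly dominated by b2 (it gives the row player strictly more in every row), so the column player never plays it.
On the remaining 2×2 (R2, R3 vs b1, b2):
Let the row player play R2 with probability p. Expected payoff against b1: (-1)p + 4(1−p) = −5p + 4; against b2: 8p + (-5)(1−p) = 13p − 5.
Setting these equal: −5p + 4 = 13p − 5 ⇒ −18p = -9 ⇒ p = 1/2, and the value is (-5)·(1/2) + 4 = 3/2.
For the column player: with q = P(b1), equating R2's and R3's payoffs gives −9q + 8 = 9q − 5 ⇒ q = 13/18.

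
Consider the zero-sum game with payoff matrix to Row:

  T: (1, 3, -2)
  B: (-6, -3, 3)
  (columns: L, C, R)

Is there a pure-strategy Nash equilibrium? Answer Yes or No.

Row minima: T → -2, B → -6; maximin = -2.
Column maxima: L → 1, C → 3, R → 3; minimax = 1.
-2 ≠ 1, so no pure-strategy equilibrium exists.

No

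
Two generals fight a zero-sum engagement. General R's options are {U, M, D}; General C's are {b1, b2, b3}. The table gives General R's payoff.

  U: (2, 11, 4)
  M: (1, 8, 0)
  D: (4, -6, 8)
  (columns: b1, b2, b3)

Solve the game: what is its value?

Row minima: U → 2, M → 0, D → -6; maximin = 2.
Column maxima: b1 → 4, b2 → 11, b3 → 8; minimax = 4.
2 ≠ 4, so there is no saddle point; optimal play is mixed.
M is strictly dominated by U, so General R never plays it.
With M eliminated, b3 is strictly dominated by b1 (it gives General R strictly more in every remaining row), so General C never plays it.
On the remaining 2×2 (U, D vs b1, b2):
Let General R play U with probability p. Expected payoff against b1: 2p + 4(1−p) = −2p + 4; against b2: 11p + (-6)(1−p) = 17p − 6.
Setting these equal: −2p + 4 = 17p − 6 ⇒ −19p = -10 ⇒ p = 10/19, and the value is (-2)·(10/19) + 4 = 56/19.
For General C: with q = P(b1), equating U's and D's payoffs gives −9q + 11 = 10q − 6 ⇒ q = 17/19.

56/19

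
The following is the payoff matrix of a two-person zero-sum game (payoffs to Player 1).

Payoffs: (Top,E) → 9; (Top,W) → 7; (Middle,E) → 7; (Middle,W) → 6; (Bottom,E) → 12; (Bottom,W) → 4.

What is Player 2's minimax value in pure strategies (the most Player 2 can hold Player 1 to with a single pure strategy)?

7

Column maxima: E → 12, W → 7.
The smallest of these is 7.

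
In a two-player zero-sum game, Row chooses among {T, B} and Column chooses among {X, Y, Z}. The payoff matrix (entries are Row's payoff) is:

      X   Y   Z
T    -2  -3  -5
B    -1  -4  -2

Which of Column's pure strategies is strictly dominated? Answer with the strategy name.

X

Y holds Row's payoff strictly below X in every row: -3 < -2, -4 < -1.
So X is strictly dominated for Column.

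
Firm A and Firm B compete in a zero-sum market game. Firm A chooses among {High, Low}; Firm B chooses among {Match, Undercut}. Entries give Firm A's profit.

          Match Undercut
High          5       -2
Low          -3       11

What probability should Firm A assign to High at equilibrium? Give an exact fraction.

2/3

Row minima: High → -2, Low → -3; maximin = -2.
Column maxima: Match → 5, Undercut → 11; minimax = 5.
-2 ≠ 5, so there is no saddle point; optimal play is mixed.
Let Firm A play High with probability p. Expected payoff against Match: 5p + (-3)(1−p) = 8p − 3; against Undercut: (-2)p + 11(1−p) = −13p + 11.
Setting these equal: 8p − 3 = −13p + 11 ⇒ 21p = 14 ⇒ p = 2/3, and the value is (8)·(2/3) − 3 = 7/3.
For Firm B: with q = P(Match), equating High's and Low's payoffs gives 7q − 2 = −14q + 11 ⇒ q = 13/21.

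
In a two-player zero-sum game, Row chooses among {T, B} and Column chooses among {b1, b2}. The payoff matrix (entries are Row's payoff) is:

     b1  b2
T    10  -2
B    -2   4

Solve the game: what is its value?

Row minima: T → -2, B → -2; maximin = -2.
Column maxima: b1 → 10, b2 → 4; minimax = 4.
-2 ≠ 4, so there is no saddle point; optimal play is mixed.
Let Row play T with probability p. Expected payoff against b1: 10p + (-2)(1−p) = 12p − 2; against b2: (-2)p + 4(1−p) = −6p + 4.
Setting these equal: 12p − 2 = −6p + 4 ⇒ 18p = 6 ⇒ p = 1/3, and the value is (12)·(1/3) − 2 = 2.
For Column: with q = P(b1), equating T's and B's payoffs gives 12q − 2 = −6q + 4 ⇒ q = 1/3.

2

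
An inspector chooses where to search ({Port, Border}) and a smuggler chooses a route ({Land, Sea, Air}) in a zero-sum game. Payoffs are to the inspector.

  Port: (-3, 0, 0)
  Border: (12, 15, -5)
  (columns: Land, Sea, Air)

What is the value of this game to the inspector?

-3/4

Row minima: Port → -3, Border → -5; maximin = -3.
Column maxima: Land → 12, Sea → 15, Air → 0; minimax = 0.
-3 ≠ 0, so there is no saddle point; optimal play is mixed.
Sea is strictly dominated by Land (it gives the inspector strictly more in every row), so the smuggler never plays it.
On the remaining 2×2 (Port, Border vs Land, Air):
Let the inspector play Port with probability p. Expected payoff against Land: (-3)p + 12(1−p) = −15p + 12; against Air: 0p + (-5)(1−p) = 5p − 5.
Setting these equal: −15p + 12 = 5p − 5 ⇒ −20p = -17 ⇒ p = 17/20, and the value is (-15)·(17/20) + 12 = -3/4.
For the smuggler: with q = P(Land), equating Port's and Border's payoffs gives −3q = 17q − 5 ⇒ q = 1/4.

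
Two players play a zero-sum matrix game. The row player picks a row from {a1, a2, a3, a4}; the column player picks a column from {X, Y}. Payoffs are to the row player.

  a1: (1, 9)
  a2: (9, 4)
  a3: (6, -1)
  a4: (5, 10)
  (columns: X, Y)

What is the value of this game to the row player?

7

Row minima: a1 → 1, a2 → 4, a3 → -1, a4 → 5; maximin = 5.
Column maxima: X → 9, Y → 10; minimax = 9.
5 ≠ 9, so there is no saddle point; optimal play is mixed.
a1 is strictly dominated by a4, so the row player never plays it.
a3 is strictly dominated by a2, so the row player never plays it.
On the remaining 2×2 (a2, a4 vs X, Y):
Let the row player play a2 with probability p. Expected payoff against X: 9p + 5(1−p) = 4p + 5; against Y: 4p + 10(1−p) = −6p + 10.
Setting these equal: 4p + 5 = −6p + 10 ⇒ 10p = 5 ⇒ p = 1/2, and the value is (4)·(1/2) + 5 = 7.
For the column player: with q = P(X), equating a2's and a4's payoffs gives 5q + 4 = −5q + 10 ⇒ q = 3/5.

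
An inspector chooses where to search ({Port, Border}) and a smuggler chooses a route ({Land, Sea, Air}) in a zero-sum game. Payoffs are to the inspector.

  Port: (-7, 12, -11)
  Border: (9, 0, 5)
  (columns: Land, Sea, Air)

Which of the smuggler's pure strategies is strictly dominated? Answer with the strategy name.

Land

Air holds the inspector's payoff strictly below Land in every row: -11 < -7, 5 < 9.
So Land is strictly dominated for the smuggler.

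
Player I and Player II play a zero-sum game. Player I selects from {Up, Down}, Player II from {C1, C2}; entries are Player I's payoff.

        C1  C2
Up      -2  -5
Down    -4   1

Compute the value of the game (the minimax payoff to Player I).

Row minima: Up → -5, Down → -4; maximin = -4.
Column maxima: C1 → -2, C2 → 1; minimax = -2.
-4 ≠ -2, so there is no saddle point; optimal play is mixed.
Let Player I play Up with probability p. Expected payoff against C1: (-2)p + (-4)(1−p) = 2p − 4; against C2: (-5)p + 1(1−p) = −6p + 1.
Setting these equal: 2p − 4 = −6p + 1 ⇒ 8p = 5 ⇒ p = 5/8, and the value is (2)·(5/8) − 4 = -11/4.
For Player II: with q = P(C1), equating Up's and Down's payoffs gives 3q − 5 = −5q + 1 ⇒ q = 3/4.

-11/4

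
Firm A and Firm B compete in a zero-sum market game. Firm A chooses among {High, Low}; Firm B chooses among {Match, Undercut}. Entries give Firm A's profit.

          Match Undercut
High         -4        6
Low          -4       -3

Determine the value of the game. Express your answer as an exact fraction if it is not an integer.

Row minima: High → -4, Low → -4; maximin = -4.
Column maxima: Match → -4, Undercut → 6; minimax = -4.
Since maximin = minimax = -4, there is a saddle point and the value is -4.

-4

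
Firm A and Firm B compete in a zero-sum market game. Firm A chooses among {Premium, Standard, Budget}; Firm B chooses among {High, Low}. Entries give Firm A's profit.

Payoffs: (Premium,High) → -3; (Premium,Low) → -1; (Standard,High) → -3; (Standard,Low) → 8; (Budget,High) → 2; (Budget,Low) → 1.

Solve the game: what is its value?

Row minima: Premium → -3, Standard → -3, Budget → 1; maximin = 1.
Column maxima: High → 2, Low → 8; minimax = 2.
1 ≠ 2, so there is no saddle point; optimal play is mixed.
Premium is strictly dominated by Budget, so Firm A never plays it.
On the remaining 2×2 (Standard, Budget vs High, Low):
Let Firm A play Standard with probability p. Expected payoff against High: (-3)p + 2(1−p) = −5p + 2; against Low: 8p + 1(1−p) = 7p + 1.
Setting these equal: −5p + 2 = 7p + 1 ⇒ −12p = -1 ⇒ p = 1/12, and the value is (-5)·(1/12) + 2 = 19/12.
For Firm B: with q = P(High), equating Standard's and Budget's payoffs gives −11q + 8 = q + 1 ⇒ q = 7/12.

19/12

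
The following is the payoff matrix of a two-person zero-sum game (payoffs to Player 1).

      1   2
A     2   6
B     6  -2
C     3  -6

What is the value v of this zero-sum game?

Row minima: A → 2, B → -2, C → -6; maximin = 2.
Column maxima: 1 → 6, 2 → 6; minimax = 6.
2 ≠ 6, so there is no saddle point; optimal play is mixed.
C is strictly dominated by B, so Player 1 never plays it.
On the remaining 2×2 (A, B vs 1, 2):
Let Player 1 play A with probability p. Expected payoff against 1: 2p + 6(1−p) = −4p + 6; against 2: 6p + (-2)(1−p) = 8p − 2.
Setting these equal: −4p + 6 = 8p − 2 ⇒ −12p = -8 ⇒ p = 2/3, and the value is (-4)·(2/3) + 6 = 10/3.
For Player 2: with q = P(1), equating A's and B's payoffs gives −4q + 6 = 8q − 2 ⇒ q = 2/3.

10/3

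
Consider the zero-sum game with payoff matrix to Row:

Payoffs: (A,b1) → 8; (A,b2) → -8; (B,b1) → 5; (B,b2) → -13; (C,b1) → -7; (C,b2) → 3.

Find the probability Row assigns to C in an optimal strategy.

Row minima: A → -8, B → -13, C → -7; maximin = -7.
Column maxima: b1 → 8, b2 → 3; minimax = 3.
-7 ≠ 3, so there is no saddle point; optimal play is mixed.
B is strictly dominated by A, so Row never plays it.
On the remaining 2×2 (A, C vs b1, b2):
Let Row play A with probability p. Expected payoff against b1: 8p + (-7)(1−p) = 15p − 7; against b2: (-8)p + 3(1−p) = −11p + 3.
Setting these equal: 15p − 7 = −11p + 3 ⇒ 26p = 10 ⇒ p = 5/13, and the value is (15)·(5/13) − 7 = -16/13.
For Column: with q = P(b1), equating A's and C's payoffs gives 16q − 8 = −10q + 3 ⇒ q = 11/26.

8/13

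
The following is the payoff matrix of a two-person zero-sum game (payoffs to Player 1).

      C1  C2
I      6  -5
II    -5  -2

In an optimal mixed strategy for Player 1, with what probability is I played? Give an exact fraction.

Row minima: I → -5, II → -5; maximin = -5.
Column maxima: C1 → 6, C2 → -2; minimax = -2.
-5 ≠ -2, so there is no saddle point; optimal play is mixed.
Let Player 1 play I with probability p. Expected payoff against C1: 6p + (-5)(1−p) = 11p − 5; against C2: (-5)p + (-2)(1−p) = −3p − 2.
Setting these equal: 11p − 5 = −3p − 2 ⇒ 14p = 3 ⇒ p = 3/14, and the value is (11)·(3/14) − 5 = -37/14.
For Player 2: with q = P(C1), equating I's and II's payoffs gives 11q − 5 = −3q − 2 ⇒ q = 3/14.

3/14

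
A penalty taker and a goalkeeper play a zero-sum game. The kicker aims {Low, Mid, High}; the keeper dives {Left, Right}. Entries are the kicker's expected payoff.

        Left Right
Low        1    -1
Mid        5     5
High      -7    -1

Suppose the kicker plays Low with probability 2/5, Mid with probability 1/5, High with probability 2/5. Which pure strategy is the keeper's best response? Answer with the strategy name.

If the keeper plays Left, the kicker's expected payoff is (2/5)·1 + (1/5)·5 + (2/5)·(-7) = -7/5.
If the keeper plays Right, the kicker's expected payoff is (2/5)·(-1) + (1/5)·5 + (2/5)·(-1) = 1/5.
The keeper minimizes the kicker's payoff; the smallest is -7/5, so the best response is Left.

Left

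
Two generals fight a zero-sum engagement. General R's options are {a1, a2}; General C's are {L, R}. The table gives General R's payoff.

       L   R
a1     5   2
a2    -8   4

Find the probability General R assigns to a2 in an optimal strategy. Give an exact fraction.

Row minima: a1 → 2, a2 → -8; maximin = 2.
Column maxima: L → 5, R → 4; minimax = 4.
2 ≠ 4, so there is no saddle point; optimal play is mixed.
Let General R play a1 with probability p. Expected payoff against L: 5p + (-8)(1−p) = 13p − 8; against R: 2p + 4(1−p) = −2p + 4.
Setting these equal: 13p − 8 = −2p + 4 ⇒ 15p = 12 ⇒ p = 4/5, and the value is (13)·(4/5) − 8 = 12/5.
For General C: with q = P(L), equating a1's and a2's payoffs gives 3q + 2 = −12q + 4 ⇒ q = 2/15.

1/5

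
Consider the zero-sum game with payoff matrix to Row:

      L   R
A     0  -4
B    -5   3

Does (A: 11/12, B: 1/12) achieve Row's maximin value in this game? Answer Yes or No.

Against L this mix gives (11/12)·0 + (1/12)·(-5) = -5/12.
Against R this mix gives (11/12)·(-4) + (1/12)·3 = -41/12.
Column will play R, holding Row to -41/12. Shifting weight toward the row that does better against R would raise this floor (the equalizing mix achieves -5/3 against both R and L), so the proposed strategy is not optimal.

No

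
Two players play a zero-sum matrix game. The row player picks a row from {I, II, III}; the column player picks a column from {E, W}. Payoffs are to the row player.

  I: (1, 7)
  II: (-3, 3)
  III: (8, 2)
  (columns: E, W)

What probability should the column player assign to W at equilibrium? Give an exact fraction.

Row minima: I → 1, II → -3, III → 2; maximin = 2.
Column maxima: E → 8, W → 7; minimax = 7.
2 ≠ 7, so there is no saddle point; optimal play is mixed.
II is strictly dominated by I, so the row player never plays it.
On the remaining 2×2 (I, III vs E, W):
Let the row player play I with probability p. Expected payoff against E: 1p + 8(1−p) = −7p + 8; against W: 7p + 2(1−p) = 5p + 2.
Setting these equal: −7p + 8 = 5p + 2 ⇒ −12p = -6 ⇒ p = 1/2, and the value is (-7)·(1/2) + 8 = 9/2.
For the column player: with q = P(E), equating I's and III's payoffs gives −6q + 7 = 6q + 2 ⇒ q = 5/12.

7/12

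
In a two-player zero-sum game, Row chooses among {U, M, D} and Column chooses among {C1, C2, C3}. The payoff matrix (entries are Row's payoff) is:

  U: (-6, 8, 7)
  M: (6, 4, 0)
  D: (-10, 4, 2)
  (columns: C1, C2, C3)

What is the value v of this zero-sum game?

42/19

Row minima: U → -6, M → 0, D → -10; maximin = 0.
Column maxima: C1 → 6, C2 → 8, C3 → 7; minimax = 6.
0 ≠ 6, so there is no saddle point; optimal play is mixed.
D is strictly dominated by U, so Row never plays it.
C2 is strictly dominated by C3 (it gives Row strictly more in every row), so Column never plays it.
On the remaining 2×2 (U, M vs C1, C3):
Let Row play U with probability p. Expected payoff against C1: (-6)p + 6(1−p) = −12p + 6; against C3: 7p + 0(1−p) = 7p.
Setting these equal: −12p + 6 = 7p ⇒ −19p = -6 ⇒ p = 6/19, and the value is (-12)·(6/19) + 6 = 42/19.
For Column: with q = P(C1), equating U's and M's payoffs gives −13q + 7 = 6q ⇒ q = 7/19.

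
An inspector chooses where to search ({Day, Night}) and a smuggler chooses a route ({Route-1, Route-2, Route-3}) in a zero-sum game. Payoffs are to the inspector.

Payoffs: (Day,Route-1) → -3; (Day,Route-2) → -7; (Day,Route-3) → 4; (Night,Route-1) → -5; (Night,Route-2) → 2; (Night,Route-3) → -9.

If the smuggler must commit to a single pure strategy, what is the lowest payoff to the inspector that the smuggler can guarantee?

-3

Column maxima: Route-1 → -3, Route-2 → 2, Route-3 → 4.
The smallest of these is -3.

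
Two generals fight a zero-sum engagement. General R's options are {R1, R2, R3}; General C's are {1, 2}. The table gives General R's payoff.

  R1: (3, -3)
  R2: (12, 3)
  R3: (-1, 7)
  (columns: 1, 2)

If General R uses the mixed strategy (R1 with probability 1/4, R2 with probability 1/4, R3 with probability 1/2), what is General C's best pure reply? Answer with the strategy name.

If General C plays 1, General R's expected payoff is (1/4)·3 + (1/4)·12 + (1/2)·(-1) = 13/4.
If General C plays 2, General R's expected payoff is (1/4)·(-3) + (1/4)·3 + (1/2)·7 = 7/2.
General C minimizes General R's payoff; the smallest is 13/4, so the best response is 1.

1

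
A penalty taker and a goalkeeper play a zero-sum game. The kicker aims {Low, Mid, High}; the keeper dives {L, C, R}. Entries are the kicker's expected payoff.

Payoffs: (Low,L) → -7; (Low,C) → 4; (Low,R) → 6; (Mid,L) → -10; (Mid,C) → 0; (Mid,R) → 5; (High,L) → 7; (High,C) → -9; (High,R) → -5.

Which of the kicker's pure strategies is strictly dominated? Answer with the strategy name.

Low gives a strictly higher payoff than Mid against every column: -7 > -10, 4 > 0, 6 > 5.
So Mid is strictly dominated and the kicker never plays it.

Mid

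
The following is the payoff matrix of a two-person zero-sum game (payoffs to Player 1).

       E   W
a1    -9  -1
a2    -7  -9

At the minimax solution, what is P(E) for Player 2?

4/5

Row minima: a1 → -9, a2 → -9; maximin = -9.
Column maxima: E → -7, W → -1; minimax = -7.
-9 ≠ -7, so there is no saddle point; optimal play is mixed.
Let Player 1 play a1 with probability p. Expected payoff against E: (-9)p + (-7)(1−p) = −2p − 7; against W: (-1)p + (-9)(1−p) = 8p − 9.
Setting these equal: −2p − 7 = 8p − 9 ⇒ −10p = -2 ⇒ p = 1/5, and the value is (-2)·(1/5) − 7 = -37/5.
For Player 2: with q = P(E), equating a1's and a2's payoffs gives −8q − 1 = 2q − 9 ⇒ q = 4/5.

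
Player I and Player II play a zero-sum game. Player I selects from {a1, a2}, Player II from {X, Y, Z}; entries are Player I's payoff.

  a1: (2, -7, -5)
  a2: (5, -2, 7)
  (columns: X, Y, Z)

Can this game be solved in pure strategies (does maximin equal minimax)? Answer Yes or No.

Yes

Row minima: a1 → -7, a2 → -2; maximin = -2.
Column maxima: X → 5, Y → -2, Z → 7; minimax = -2.
maximin = minimax = -2, so a saddle point exists.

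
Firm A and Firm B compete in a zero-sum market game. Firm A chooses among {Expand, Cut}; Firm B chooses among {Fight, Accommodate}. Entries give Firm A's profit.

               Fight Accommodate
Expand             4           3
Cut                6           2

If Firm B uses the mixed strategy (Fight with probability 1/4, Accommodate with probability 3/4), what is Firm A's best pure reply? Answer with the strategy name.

Expand

Expected payoff of Expand: (1/4)·4 + (3/4)·3 = 13/4.
Expected payoff of Cut: (1/4)·6 + (3/4)·2 = 3.
The largest is 13/4, so Firm A's best response is Expand.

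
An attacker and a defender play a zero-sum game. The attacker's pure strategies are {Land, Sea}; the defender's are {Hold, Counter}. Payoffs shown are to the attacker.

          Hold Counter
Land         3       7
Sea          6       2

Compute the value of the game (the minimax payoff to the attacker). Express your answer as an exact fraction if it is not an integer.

Row minima: Land → 3, Sea → 2; maximin = 3.
Column maxima: Hold → 6, Counter → 7; minimax = 6.
3 ≠ 6, so there is no saddle point; optimal play is mixed.
Let the attacker play Land with probability p. Expected payoff against Hold: 3p + 6(1−p) = −3p + 6; against Counter: 7p + 2(1−p) = 5p + 2.
Setting these equal: −3p + 6 = 5p + 2 ⇒ −8p = -4 ⇒ p = 1/2, and the value is (-3)·(1/2) + 6 = 9/2.
For the defender: with q = P(Hold), equating Land's and Sea's payoffs gives −4q + 7 = 4q + 2 ⇒ q = 5/8.

9/2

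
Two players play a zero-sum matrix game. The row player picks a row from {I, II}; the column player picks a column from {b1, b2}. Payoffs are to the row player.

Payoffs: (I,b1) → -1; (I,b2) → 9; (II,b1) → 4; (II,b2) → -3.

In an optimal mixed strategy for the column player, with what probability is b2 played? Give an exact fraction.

5/17

Row minima: I → -1, II → -3; maximin = -1.
Column maxima: b1 → 4, b2 → 9; minimax = 4.
-1 ≠ 4, so there is no saddle point; optimal play is mixed.
Let the row player play I with probability p. Expected payoff against b1: (-1)p + 4(1−p) = −5p + 4; against b2: 9p + (-3)(1−p) = 12p − 3.
Setting these equal: −5p + 4 = 12p − 3 ⇒ −17p = -7 ⇒ p = 7/17, and the value is (-5)·(7/17) + 4 = 33/17.
For the column player: with q = P(b1), equating I's and II's payoffs gives −10q + 9 = 7q − 3 ⇒ q = 12/17.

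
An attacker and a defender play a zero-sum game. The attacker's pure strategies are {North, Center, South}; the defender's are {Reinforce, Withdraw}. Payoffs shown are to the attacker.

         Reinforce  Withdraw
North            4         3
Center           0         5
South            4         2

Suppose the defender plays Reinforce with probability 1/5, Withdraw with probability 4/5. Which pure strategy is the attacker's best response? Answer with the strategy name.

Expected payoff of North: (1/5)·4 + (4/5)·3 = 16/5.
Expected payoff of Center: (1/5)·0 + (4/5)·5 = 4.
Expected payoff of South: (1/5)·4 + (4/5)·2 = 12/5.
The largest is 4, so the attacker's best response is Center.

Center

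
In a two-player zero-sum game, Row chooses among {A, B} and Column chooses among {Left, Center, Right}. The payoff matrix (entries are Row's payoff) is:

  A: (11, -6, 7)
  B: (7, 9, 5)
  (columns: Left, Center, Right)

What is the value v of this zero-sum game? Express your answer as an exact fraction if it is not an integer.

Row minima: A → -6, B → 5; maximin = 5.
Column maxima: Left → 11, Center → 9, Right → 7; minimax = 7.
5 ≠ 7, so there is no saddle point; optimal play is mixed.
Left is strictly dominated by Right (it gives Row strictly more in every row), so Column never plays it.
On the remaining 2×2 (A, B vs Center, Right):
Let Row play A with probability p. Expected payoff against Center: (-6)p + 9(1−p) = −15p + 9; against Right: 7p + 5(1−p) = 2p + 5.
Setting these equal: −15p + 9 = 2p + 5 ⇒ −17p = -4 ⇒ p = 4/17, and the value is (-15)·(4/17) + 9 = 93/17.
For Column: with q = P(Center), equating A's and B's payoffs gives −13q + 7 = 4q + 5 ⇒ q = 2/17.

93/17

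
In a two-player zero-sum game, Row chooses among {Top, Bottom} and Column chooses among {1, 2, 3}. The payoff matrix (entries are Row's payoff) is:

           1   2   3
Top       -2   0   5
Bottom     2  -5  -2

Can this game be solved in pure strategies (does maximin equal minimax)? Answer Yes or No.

Row minima: Top → -2, Bottom → -5; maximin = -2.
Column maxima: 1 → 2, 2 → 0, 3 → 5; minimax = 0.
-2 ≠ 0, so no pure-strategy equilibrium exists.

No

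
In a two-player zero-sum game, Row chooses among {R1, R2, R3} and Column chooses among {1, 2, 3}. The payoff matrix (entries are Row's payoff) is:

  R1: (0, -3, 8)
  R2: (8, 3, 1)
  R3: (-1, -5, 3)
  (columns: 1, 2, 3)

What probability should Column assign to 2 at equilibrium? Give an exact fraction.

Row minima: R1 → -3, R2 → 1, R3 → -5; maximin = 1.
Column maxima: 1 → 8, 2 → 3, 3 → 8; minimax = 3.
1 ≠ 3, so there is no saddle point; optimal play is mixed.
R3 is strictly dominated by R1, so Row never plays it.
1 is strictly dominated by 2 (it gives Row strictly more in every row), so Column never plays it.
On the remaining 2×2 (R1, R2 vs 2, 3):
Let Row play R1 with probability p. Expected payoff against 2: (-3)p + 3(1−p) = −6p + 3; against 3: 8p + 1(1−p) = 7p + 1.
Setting these equal: −6p + 3 = 7p + 1 ⇒ −13p = -2 ⇒ p = 2/13, and the value is (-6)·(2/13) + 3 = 27/13.
For Column: with q = P(2), equating R1's and R2's payoffs gives −11q + 8 = 2q + 1 ⇒ q = 7/13.

7/13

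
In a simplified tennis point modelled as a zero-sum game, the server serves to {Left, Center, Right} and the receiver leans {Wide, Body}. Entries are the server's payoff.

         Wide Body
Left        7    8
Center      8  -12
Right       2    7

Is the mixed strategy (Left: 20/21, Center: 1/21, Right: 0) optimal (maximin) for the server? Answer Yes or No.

Yes

Against Wide this mix gives (20/21)·7 + (1/21)·8 = 148/21.
Against Body this mix gives (20/21)·8 + (1/21)·(-12) = 148/21.
All of the receiver's active replies (Wide, Body) yield 148/21, and no column does worse for the server. The mix makes the receiver indifferent and guarantees 148/21, so it is optimal.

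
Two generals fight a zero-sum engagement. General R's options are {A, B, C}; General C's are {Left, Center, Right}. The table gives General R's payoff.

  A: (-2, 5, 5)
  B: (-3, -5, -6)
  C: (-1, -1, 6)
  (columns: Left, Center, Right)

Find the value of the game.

Row minima: A → -2, B → -6, C → -1; maximin = -1.
Column maxima: Left → -1, Center → 5, Right → 6; minimax = -1.
Since maximin = minimax = -1, there is a saddle point and the value is -1.

-1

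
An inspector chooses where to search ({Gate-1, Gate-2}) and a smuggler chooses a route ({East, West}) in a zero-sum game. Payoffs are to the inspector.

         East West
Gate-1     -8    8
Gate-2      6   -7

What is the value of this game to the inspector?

Row minima: Gate-1 → -8, Gate-2 → -7; maximin = -7.
Column maxima: East → 6, West → 8; minimax = 6.
-7 ≠ 6, so there is no saddle point; optimal play is mixed.
Let the inspector play Gate-1 with probability p. Expected payoff against East: (-8)p + 6(1−p) = −14p + 6; against West: 8p + (-7)(1−p) = 15p − 7.
Setting these equal: −14p + 6 = 15p − 7 ⇒ −29p = -13 ⇒ p = 13/29, and the value is (-14)·(13/29) + 6 = -8/29.
For the smuggler: with q = P(East), equating Gate-1's and Gate-2's payoffs gives −16q + 8 = 13q − 7 ⇒ q = 15/29.

-8/29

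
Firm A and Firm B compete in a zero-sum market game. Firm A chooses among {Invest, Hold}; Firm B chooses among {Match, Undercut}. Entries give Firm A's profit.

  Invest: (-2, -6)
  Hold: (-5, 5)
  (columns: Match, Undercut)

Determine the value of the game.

-20/7

Row minima: Invest → -6, Hold → -5; maximin = -5.
Column maxima: Match → -2, Undercut → 5; minimax = -2.
-5 ≠ -2, so there is no saddle point; optimal play is mixed.
Let Firm A play Invest with probability p. Expected payoff against Match: (-2)p + (-5)(1−p) = 3p − 5; against Undercut: (-6)p + 5(1−p) = −11p + 5.
Setting these equal: 3p − 5 = −11p + 5 ⇒ 14p = 10 ⇒ p = 5/7, and the value is (3)·(5/7) − 5 = -20/7.
For Firm B: with q = P(Match), equating Invest's and Hold's payoffs gives 4q − 6 = −10q + 5 ⇒ q = 11/14.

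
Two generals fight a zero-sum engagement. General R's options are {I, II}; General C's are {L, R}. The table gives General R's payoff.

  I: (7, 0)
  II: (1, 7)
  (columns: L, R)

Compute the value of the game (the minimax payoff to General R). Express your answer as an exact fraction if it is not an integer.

49/13

Row minima: I → 0, II → 1; maximin = 1.
Column maxima: L → 7, R → 7; minimax = 7.
1 ≠ 7, so there is no saddle point; optimal play is mixed.
Let General R play I with probability p. Expected payoff against L: 7p + 1(1−p) = 6p + 1; against R: 0p + 7(1−p) = −7p + 7.
Setting these equal: 6p + 1 = −7p + 7 ⇒ 13p = 6 ⇒ p = 6/13, and the value is (6)·(6/13) + 1 = 49/13.
For General C: with q = P(L), equating I's and II's payoffs gives 7q = −6q + 7 ⇒ q = 7/13.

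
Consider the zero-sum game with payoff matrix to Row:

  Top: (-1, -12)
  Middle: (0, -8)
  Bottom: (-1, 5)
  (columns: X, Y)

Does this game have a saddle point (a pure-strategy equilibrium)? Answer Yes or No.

Row minima: Top → -12, Middle → -8, Bottom → -1; maximin = -1.
Column maxima: X → 0, Y → 5; minimax = 0.
-1 ≠ 0, so no pure-strategy equilibrium exists.

No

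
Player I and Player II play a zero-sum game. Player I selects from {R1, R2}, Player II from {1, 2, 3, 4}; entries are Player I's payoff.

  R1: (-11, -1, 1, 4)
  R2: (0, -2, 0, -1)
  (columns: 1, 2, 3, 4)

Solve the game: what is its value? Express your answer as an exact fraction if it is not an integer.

Row minima: R1 → -11, R2 → -2; maximin = -2.
Column maxima: 1 → 0, 2 → -1, 3 → 1, 4 → 4; minimax = -1.
-2 ≠ -1, so there is no saddle point; optimal play is mixed.
3 is strictly dominated by 2 (it gives Player I strictly more in every row), so Player II never plays it.
4 is strictly dominated by 2 (it gives Player I strictly more in every row), so Player II never plays it.
On the remaining 2×2 (R1, R2 vs 1, 2):
Let Player I play R1 with probability p. Expected payoff against 1: (-11)p + 0(1−p) = −11p; against 2: (-1)p + (-2)(1−p) = p − 2.
Setting these equal: −11p = p − 2 ⇒ −12p = -2 ⇒ p = 1/6, and the value is (-11)·(1/6) = -11/6.
For Player II: with q = P(1), equating R1's and R2's payoffs gives −10q − 1 = 2q − 2 ⇒ q = 1/12.

-11/6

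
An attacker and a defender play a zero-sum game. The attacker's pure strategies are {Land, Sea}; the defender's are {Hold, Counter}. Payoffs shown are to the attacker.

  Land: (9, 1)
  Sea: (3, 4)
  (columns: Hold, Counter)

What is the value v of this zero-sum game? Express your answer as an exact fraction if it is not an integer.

11/3

Row minima: Land → 1, Sea → 3; maximin = 3.
Column maxima: Hold → 9, Counter → 4; minimax = 4.
3 ≠ 4, so there is no saddle point; optimal play is mixed.
Let the attacker play Land with probability p. Expected payoff against Hold: 9p + 3(1−p) = 6p + 3; against Counter: 1p + 4(1−p) = −3p + 4.
Setting these equal: 6p + 3 = −3p + 4 ⇒ 9p = 1 ⇒ p = 1/9, and the value is (6)·(1/9) + 3 = 11/3.
For the defender: with q = P(Hold), equating Land's and Sea's payoffs gives 8q + 1 = −q + 4 ⇒ q = 1/3.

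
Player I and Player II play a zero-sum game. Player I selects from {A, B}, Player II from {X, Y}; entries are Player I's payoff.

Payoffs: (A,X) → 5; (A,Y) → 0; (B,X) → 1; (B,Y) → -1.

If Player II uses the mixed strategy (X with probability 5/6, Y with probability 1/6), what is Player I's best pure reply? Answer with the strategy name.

A

Expected payoff of A: (5/6)·5 + (1/6)·0 = 25/6.
Expected payoff of B: (5/6)·1 + (1/6)·(-1) = 2/3.
The largest is 25/6, so Player I's best response is A.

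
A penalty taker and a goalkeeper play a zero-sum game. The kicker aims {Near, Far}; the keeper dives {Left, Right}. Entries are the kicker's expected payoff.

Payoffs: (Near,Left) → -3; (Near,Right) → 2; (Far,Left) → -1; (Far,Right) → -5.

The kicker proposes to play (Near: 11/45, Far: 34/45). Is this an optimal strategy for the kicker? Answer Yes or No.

No

Against Left this mix gives (11/45)·(-3) + (34/45)·(-1) = -67/45.
Against Right this mix gives (11/45)·2 + (34/45)·(-5) = -148/45.
The keeper will play Right, holding the kicker to -148/45. Shifting weight toward the row that does better against Right would raise this floor (the equalizing mix achieves -17/9 against both Right and Left), so the proposed strategy is not optimal.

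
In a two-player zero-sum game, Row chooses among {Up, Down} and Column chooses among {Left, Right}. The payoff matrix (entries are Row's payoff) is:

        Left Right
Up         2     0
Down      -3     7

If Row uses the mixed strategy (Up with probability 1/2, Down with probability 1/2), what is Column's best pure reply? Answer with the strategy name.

If Column plays Left, Row's expected payoff is (1/2)·2 + (1/2)·(-3) = -1/2.
If Column plays Right, Row's expected payoff is (1/2)·0 + (1/2)·7 = 7/2.
Column minimizes Row's payoff; the smallest is -1/2, so the best response is Left.

Left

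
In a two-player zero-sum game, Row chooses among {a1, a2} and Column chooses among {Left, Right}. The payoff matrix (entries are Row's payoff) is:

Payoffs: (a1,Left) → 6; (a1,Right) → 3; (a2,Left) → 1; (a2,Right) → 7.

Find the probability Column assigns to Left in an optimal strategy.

4/9

Row minima: a1 → 3, a2 → 1; maximin = 3.
Column maxima: Left → 6, Right → 7; minimax = 6.
3 ≠ 6, so there is no saddle point; optimal play is mixed.
Let Row play a1 with probability p. Expected payoff against Left: 6p + 1(1−p) = 5p + 1; against Right: 3p + 7(1−p) = −4p + 7.
Setting these equal: 5p + 1 = −4p + 7 ⇒ 9p = 6 ⇒ p = 2/3, and the value is (5)·(2/3) + 1 = 13/3.
For Column: with q = P(Left), equating a1's and a2's payoffs gives 3q + 3 = −6q + 7 ⇒ q = 4/9.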